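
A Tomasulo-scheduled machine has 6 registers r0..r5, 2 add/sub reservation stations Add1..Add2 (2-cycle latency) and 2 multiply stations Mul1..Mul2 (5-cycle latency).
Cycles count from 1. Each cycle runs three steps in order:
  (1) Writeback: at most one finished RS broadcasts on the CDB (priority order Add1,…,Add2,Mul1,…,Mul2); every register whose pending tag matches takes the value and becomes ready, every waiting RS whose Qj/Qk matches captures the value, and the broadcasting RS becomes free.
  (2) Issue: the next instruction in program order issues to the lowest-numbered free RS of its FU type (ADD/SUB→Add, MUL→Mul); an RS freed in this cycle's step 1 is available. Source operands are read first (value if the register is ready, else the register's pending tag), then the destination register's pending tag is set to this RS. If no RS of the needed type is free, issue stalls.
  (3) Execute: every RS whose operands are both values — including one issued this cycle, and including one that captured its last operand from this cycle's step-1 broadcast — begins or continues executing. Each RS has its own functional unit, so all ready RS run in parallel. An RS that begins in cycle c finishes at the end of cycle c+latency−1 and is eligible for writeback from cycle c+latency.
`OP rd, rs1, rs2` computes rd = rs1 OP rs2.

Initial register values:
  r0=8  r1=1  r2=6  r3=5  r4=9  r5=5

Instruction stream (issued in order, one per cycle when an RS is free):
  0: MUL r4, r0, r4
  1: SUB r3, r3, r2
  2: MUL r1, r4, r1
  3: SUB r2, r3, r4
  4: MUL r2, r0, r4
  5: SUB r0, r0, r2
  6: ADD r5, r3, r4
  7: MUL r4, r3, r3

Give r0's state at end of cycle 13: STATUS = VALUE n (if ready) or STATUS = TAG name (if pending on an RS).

c1: issue MUL r4<-Mul1 | r0:8,r1:1,r2:6,r3:5,r4:Mul1,r5:5
c2: issue SUB r3<-Add1 | r0:8,r1:1,r2:6,r3:Add1,r4:Mul1,r5:5
c3: issue MUL r1<-Mul2 | r0:8,r1:Mul2,r2:6,r3:Add1,r4:Mul1,r5:5
c4: CDB Add1=-1; issue SUB r2<-Add1 | r0:8,r1:Mul2,r2:Add1,r3:-1,r4:Mul1,r5:5
c5: stall | r0:8,r1:Mul2,r2:Add1,r3:-1,r4:Mul1,r5:5
c6: CDB Mul1=72; issue MUL r2<-Mul1 | r0:8,r1:Mul2,r2:Mul1,r3:-1,r4:72,r5:5
c7: issue SUB r0<-Add2 | r0:Add2,r1:Mul2,r2:Mul1,r3:-1,r4:72,r5:5
c8: CDB Add1=-73; issue ADD r5<-Add1 | r0:Add2,r1:Mul2,r2:Mul1,r3:-1,r4:72,r5:Add1
c9: stall | r0:Add2,r1:Mul2,r2:Mul1,r3:-1,r4:72,r5:Add1
c10: CDB Add1=71; stall | r0:Add2,r1:Mul2,r2:Mul1,r3:-1,r4:72,r5:71
c11: CDB Mul1=576; issue MUL r4<-Mul1 | r0:Add2,r1:Mul2,r2:576,r3:-1,r4:Mul1,r5:71
c12: CDB Mul2=72 | r0:Add2,r1:72,r2:576,r3:-1,r4:Mul1,r5:71
c13: CDB Add2=-568 | r0:-568,r1:72,r2:576,r3:-1,r4:Mul1,r5:71

STATUS = VALUE -568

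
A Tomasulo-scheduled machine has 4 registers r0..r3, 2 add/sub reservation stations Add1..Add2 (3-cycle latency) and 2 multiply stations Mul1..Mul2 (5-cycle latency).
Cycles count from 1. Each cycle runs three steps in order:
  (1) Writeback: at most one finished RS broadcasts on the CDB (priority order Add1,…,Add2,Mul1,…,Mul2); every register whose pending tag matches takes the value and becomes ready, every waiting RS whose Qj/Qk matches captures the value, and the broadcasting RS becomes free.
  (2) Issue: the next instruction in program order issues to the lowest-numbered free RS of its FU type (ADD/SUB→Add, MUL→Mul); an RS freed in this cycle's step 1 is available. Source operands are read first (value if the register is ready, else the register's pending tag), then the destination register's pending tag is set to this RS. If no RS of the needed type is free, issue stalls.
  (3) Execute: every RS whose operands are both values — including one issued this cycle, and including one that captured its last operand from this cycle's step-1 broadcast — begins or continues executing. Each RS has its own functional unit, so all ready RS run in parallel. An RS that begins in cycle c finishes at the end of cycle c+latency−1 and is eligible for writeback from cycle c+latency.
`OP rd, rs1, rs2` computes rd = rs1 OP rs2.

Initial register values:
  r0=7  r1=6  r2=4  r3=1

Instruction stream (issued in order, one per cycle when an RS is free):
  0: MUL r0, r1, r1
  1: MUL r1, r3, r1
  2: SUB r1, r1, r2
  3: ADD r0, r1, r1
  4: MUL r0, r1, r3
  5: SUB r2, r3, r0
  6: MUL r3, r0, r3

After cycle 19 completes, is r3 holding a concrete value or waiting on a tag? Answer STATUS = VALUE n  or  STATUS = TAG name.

STATUS = TAG Mul2

c1: issue MUL r0<-Mul1 | r0:Mul1,r1:6,r2:4,r3:1
c2: issue MUL r1<-Mul2 | r0:Mul1,r1:Mul2,r2:4,r3:1
c3: issue SUB r1<-Add1 | r0:Mul1,r1:Add1,r2:4,r3:1
c4: issue ADD r0<-Add2 | r0:Add2,r1:Add1,r2:4,r3:1
c5: stall | r0:Add2,r1:Add1,r2:4,r3:1
c6: CDB Mul1=36; issue MUL r0<-Mul1 | r0:Mul1,r1:Add1,r2:4,r3:1
c7: CDB Mul2=6; stall | r0:Mul1,r1:Add1,r2:4,r3:1
c8: stall | r0:Mul1,r1:Add1,r2:4,r3:1
c9: stall | r0:Mul1,r1:Add1,r2:4,r3:1
c10: CDB Add1=2; issue SUB r2<-Add1 | r0:Mul1,r1:2,r2:Add1,r3:1
c11: issue MUL r3<-Mul2 | r0:Mul1,r1:2,r2:Add1,r3:Mul2
c12: - | r0:Mul1,r1:2,r2:Add1,r3:Mul2
c13: CDB Add2=4 | r0:Mul1,r1:2,r2:Add1,r3:Mul2
c14: - | r0:Mul1,r1:2,r2:Add1,r3:Mul2
c15: CDB Mul1=2 | r0:2,r1:2,r2:Add1,r3:Mul2
c16: - | r0:2,r1:2,r2:Add1,r3:Mul2
c17: - | r0:2,r1:2,r2:Add1,r3:Mul2
c18: CDB Add1=-1 | r0:2,r1:2,r2:-1,r3:Mul2
c19: - | r0:2,r1:2,r2:-1,r3:Mul2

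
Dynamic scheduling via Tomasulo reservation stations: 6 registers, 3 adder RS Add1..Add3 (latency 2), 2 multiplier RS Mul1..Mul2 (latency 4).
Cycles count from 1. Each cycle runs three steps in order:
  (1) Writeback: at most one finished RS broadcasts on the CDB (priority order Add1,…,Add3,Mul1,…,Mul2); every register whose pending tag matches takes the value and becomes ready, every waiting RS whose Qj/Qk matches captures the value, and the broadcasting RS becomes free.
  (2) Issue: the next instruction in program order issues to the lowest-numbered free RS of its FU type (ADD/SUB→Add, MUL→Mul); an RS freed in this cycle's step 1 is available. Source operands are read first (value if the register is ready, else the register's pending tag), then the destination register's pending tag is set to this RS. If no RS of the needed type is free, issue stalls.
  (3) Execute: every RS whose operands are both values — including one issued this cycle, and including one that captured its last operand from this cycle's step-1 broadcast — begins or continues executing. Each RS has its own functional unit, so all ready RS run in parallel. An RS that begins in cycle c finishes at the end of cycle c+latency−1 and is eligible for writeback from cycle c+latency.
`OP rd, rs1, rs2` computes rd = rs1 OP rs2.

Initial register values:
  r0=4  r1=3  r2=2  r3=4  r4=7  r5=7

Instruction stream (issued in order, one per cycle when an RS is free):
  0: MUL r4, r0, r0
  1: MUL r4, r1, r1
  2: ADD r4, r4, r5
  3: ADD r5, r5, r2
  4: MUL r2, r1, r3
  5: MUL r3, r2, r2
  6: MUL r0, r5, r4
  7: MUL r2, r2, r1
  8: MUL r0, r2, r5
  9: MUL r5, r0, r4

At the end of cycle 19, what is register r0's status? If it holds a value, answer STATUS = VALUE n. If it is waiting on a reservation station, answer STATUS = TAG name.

STATUS = TAG Mul2

  c1: issue MUL r4<-Mul1  regs: r0:4,r1:3,r2:2,r3:4,r4:Mul1,r5:7
  c2: issue MUL r4<-Mul2  regs: r0:4,r1:3,r2:2,r3:4,r4:Mul2,r5:7
  c3: issue ADD r4<-Add1  regs: r0:4,r1:3,r2:2,r3:4,r4:Add1,r5:7
  c4: issue ADD r5<-Add2  regs: r0:4,r1:3,r2:2,r3:4,r4:Add1,r5:Add2
  c5: CDB Mul1=16; issue MUL r2<-Mul1  regs: r0:4,r1:3,r2:Mul1,r3:4,r4:Add1,r5:Add2
  c6: CDB Add2=9; stall  regs: r0:4,r1:3,r2:Mul1,r3:4,r4:Add1,r5:9
  c7: CDB Mul2=9; issue MUL r3<-Mul2  regs: r0:4,r1:3,r2:Mul1,r3:Mul2,r4:Add1,r5:9
  c8: stall  regs: r0:4,r1:3,r2:Mul1,r3:Mul2,r4:Add1,r5:9
  c9: CDB Add1=16; stall  regs: r0:4,r1:3,r2:Mul1,r3:Mul2,r4:16,r5:9
  c10: CDB Mul1=12; issue MUL r0<-Mul1  regs: r0:Mul1,r1:3,r2:12,r3:Mul2,r4:16,r5:9
  c11: stall  regs: r0:Mul1,r1:3,r2:12,r3:Mul2,r4:16,r5:9
  c12: stall  regs: r0:Mul1,r1:3,r2:12,r3:Mul2,r4:16,r5:9
  c13: stall  regs: r0:Mul1,r1:3,r2:12,r3:Mul2,r4:16,r5:9
  c14: CDB Mul1=144; issue MUL r2<-Mul1  regs: r0:144,r1:3,r2:Mul1,r3:Mul2,r4:16,r5:9
  c15: CDB Mul2=144; issue MUL r0<-Mul2  regs: r0:Mul2,r1:3,r2:Mul1,r3:144,r4:16,r5:9
  c16: stall  regs: r0:Mul2,r1:3,r2:Mul1,r3:144,r4:16,r5:9
  c17: stall  regs: r0:Mul2,r1:3,r2:Mul1,r3:144,r4:16,r5:9
  c18: CDB Mul1=36; issue MUL r5<-Mul1  regs: r0:Mul2,r1:3,r2:36,r3:144,r4:16,r5:Mul1
  c19: -  regs: r0:Mul2,r1:3,r2:36,r3:144,r4:16,r5:Mul1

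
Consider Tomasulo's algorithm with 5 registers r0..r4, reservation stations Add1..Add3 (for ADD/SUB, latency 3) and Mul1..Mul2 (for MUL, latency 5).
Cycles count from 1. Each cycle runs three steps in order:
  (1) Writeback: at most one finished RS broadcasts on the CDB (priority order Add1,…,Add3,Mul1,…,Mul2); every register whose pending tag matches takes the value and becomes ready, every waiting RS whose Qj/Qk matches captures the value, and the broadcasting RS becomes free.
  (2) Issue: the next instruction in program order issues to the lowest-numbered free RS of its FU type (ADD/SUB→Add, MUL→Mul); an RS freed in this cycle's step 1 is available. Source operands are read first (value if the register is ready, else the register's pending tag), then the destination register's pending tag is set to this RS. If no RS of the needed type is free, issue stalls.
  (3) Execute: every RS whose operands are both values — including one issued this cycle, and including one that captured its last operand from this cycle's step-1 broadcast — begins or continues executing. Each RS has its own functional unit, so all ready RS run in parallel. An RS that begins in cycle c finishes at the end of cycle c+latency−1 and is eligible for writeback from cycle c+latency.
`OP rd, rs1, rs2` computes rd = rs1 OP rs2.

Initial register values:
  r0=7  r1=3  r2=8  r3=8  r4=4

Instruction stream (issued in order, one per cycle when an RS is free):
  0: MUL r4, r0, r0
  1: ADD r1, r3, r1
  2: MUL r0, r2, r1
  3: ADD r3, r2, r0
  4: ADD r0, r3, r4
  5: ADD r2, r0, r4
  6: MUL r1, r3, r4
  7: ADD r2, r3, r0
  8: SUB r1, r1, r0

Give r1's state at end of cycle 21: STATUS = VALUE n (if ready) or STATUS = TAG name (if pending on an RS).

STATUS = VALUE 4559

cycle 1: issue MUL r4<-Mul1 // r0:7,r1:3,r2:8,r3:8,r4:Mul1
cycle 2: issue ADD r1<-Add1 // r0:7,r1:Add1,r2:8,r3:8,r4:Mul1
cycle 3: issue MUL r0<-Mul2 // r0:Mul2,r1:Add1,r2:8,r3:8,r4:Mul1
cycle 4: issue ADD r3<-Add2 // r0:Mul2,r1:Add1,r2:8,r3:Add2,r4:Mul1
cycle 5: CDB Add1=11; issue ADD r0<-Add1 // r0:Add1,r1:11,r2:8,r3:Add2,r4:Mul1
cycle 6: CDB Mul1=49; issue ADD r2<-Add3 // r0:Add1,r1:11,r2:Add3,r3:Add2,r4:49
cycle 7: issue MUL r1<-Mul1 // r0:Add1,r1:Mul1,r2:Add3,r3:Add2,r4:49
cycle 8: stall // r0:Add1,r1:Mul1,r2:Add3,r3:Add2,r4:49
cycle 9: stall // r0:Add1,r1:Mul1,r2:Add3,r3:Add2,r4:49
cycle 10: CDB Mul2=88; stall // r0:Add1,r1:Mul1,r2:Add3,r3:Add2,r4:49
cycle 11: stall // r0:Add1,r1:Mul1,r2:Add3,r3:Add2,r4:49
cycle 12: stall // r0:Add1,r1:Mul1,r2:Add3,r3:Add2,r4:49
cycle 13: CDB Add2=96; issue ADD r2<-Add2 // r0:Add1,r1:Mul1,r2:Add2,r3:96,r4:49
cycle 14: stall // r0:Add1,r1:Mul1,r2:Add2,r3:96,r4:49
cycle 15: stall // r0:Add1,r1:Mul1,r2:Add2,r3:96,r4:49
cycle 16: CDB Add1=145; issue SUB r1<-Add1 // r0:145,r1:Add1,r2:Add2,r3:96,r4:49
cycle 17: - // r0:145,r1:Add1,r2:Add2,r3:96,r4:49
cycle 18: CDB Mul1=4704 // r0:145,r1:Add1,r2:Add2,r3:96,r4:49
cycle 19: CDB Add2=241 // r0:145,r1:Add1,r2:241,r3:96,r4:49
cycle 20: CDB Add3=194 // r0:145,r1:Add1,r2:241,r3:96,r4:49
cycle 21: CDB Add1=4559 // r0:145,r1:4559,r2:241,r3:96,r4:49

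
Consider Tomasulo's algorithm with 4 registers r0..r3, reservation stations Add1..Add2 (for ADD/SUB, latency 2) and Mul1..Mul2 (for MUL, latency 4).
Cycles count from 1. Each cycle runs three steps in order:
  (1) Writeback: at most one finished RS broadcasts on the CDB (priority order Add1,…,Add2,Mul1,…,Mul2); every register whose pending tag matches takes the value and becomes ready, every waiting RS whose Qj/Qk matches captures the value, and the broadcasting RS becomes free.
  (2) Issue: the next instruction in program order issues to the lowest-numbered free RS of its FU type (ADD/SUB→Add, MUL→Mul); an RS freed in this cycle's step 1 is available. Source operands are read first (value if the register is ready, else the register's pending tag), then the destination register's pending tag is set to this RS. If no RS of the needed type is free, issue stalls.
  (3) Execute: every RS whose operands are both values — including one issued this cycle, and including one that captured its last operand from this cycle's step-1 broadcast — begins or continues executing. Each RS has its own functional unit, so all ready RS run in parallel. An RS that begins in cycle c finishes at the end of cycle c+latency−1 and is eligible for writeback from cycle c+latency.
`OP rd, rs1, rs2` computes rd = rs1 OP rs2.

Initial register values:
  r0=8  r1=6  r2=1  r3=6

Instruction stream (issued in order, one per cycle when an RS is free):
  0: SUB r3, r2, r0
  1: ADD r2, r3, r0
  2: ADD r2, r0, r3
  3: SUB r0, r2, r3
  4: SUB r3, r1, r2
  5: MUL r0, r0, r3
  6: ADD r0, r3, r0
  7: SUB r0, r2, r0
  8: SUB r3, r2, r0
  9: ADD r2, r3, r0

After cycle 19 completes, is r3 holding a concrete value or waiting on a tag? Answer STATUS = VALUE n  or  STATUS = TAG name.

STATUS = VALUE 45

c1: issue SUB r3<-Add1 | r0:8,r1:6,r2:1,r3:Add1
c2: issue ADD r2<-Add2 | r0:8,r1:6,r2:Add2,r3:Add1
c3: CDB Add1=-7; issue ADD r2<-Add1 | r0:8,r1:6,r2:Add1,r3:-7
c4: stall | r0:8,r1:6,r2:Add1,r3:-7
c5: CDB Add1=1; issue SUB r0<-Add1 | r0:Add1,r1:6,r2:1,r3:-7
c6: CDB Add2=1; issue SUB r3<-Add2 | r0:Add1,r1:6,r2:1,r3:Add2
c7: CDB Add1=8; issue MUL r0<-Mul1 | r0:Mul1,r1:6,r2:1,r3:Add2
c8: CDB Add2=5; issue ADD r0<-Add1 | r0:Add1,r1:6,r2:1,r3:5
c9: issue SUB r0<-Add2 | r0:Add2,r1:6,r2:1,r3:5
c10: stall | r0:Add2,r1:6,r2:1,r3:5
c11: stall | r0:Add2,r1:6,r2:1,r3:5
c12: CDB Mul1=40; stall | r0:Add2,r1:6,r2:1,r3:5
c13: stall | r0:Add2,r1:6,r2:1,r3:5
c14: CDB Add1=45; issue SUB r3<-Add1 | r0:Add2,r1:6,r2:1,r3:Add1
c15: stall | r0:Add2,r1:6,r2:1,r3:Add1
c16: CDB Add2=-44; issue ADD r2<-Add2 | r0:-44,r1:6,r2:Add2,r3:Add1
c17: - | r0:-44,r1:6,r2:Add2,r3:Add1
c18: CDB Add1=45 | r0:-44,r1:6,r2:Add2,r3:45
c19: - | r0:-44,r1:6,r2:Add2,r3:45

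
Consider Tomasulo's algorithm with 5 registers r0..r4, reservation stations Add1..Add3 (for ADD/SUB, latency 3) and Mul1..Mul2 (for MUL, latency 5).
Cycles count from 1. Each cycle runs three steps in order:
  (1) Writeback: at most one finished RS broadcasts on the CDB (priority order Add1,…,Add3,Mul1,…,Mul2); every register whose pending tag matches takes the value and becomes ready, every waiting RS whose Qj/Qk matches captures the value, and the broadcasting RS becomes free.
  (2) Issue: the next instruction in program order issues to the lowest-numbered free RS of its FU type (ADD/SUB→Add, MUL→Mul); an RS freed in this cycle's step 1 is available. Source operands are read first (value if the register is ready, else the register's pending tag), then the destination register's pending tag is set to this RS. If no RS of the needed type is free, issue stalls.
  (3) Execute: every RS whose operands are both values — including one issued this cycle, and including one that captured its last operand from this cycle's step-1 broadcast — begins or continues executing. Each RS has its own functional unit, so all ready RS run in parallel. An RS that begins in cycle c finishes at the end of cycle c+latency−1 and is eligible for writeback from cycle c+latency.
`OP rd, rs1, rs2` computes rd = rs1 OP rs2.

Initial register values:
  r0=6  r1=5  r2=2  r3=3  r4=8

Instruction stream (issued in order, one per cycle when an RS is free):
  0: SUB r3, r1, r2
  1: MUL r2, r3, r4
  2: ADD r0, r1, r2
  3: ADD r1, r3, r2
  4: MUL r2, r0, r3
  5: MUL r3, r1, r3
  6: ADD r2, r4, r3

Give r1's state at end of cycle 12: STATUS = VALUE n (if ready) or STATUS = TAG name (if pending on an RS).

STATUS = VALUE 27

c1: issue SUB r3<-Add1 | r0:6,r1:5,r2:2,r3:Add1,r4:8
c2: issue MUL r2<-Mul1 | r0:6,r1:5,r2:Mul1,r3:Add1,r4:8
c3: issue ADD r0<-Add2 | r0:Add2,r1:5,r2:Mul1,r3:Add1,r4:8
c4: CDB Add1=3; issue ADD r1<-Add1 | r0:Add2,r1:Add1,r2:Mul1,r3:3,r4:8
c5: issue MUL r2<-Mul2 | r0:Add2,r1:Add1,r2:Mul2,r3:3,r4:8
c6: stall | r0:Add2,r1:Add1,r2:Mul2,r3:3,r4:8
c7: stall | r0:Add2,r1:Add1,r2:Mul2,r3:3,r4:8
c8: stall | r0:Add2,r1:Add1,r2:Mul2,r3:3,r4:8
c9: CDB Mul1=24; issue MUL r3<-Mul1 | r0:Add2,r1:Add1,r2:Mul2,r3:Mul1,r4:8
c10: issue ADD r2<-Add3 | r0:Add2,r1:Add1,r2:Add3,r3:Mul1,r4:8
c11: - | r0:Add2,r1:Add1,r2:Add3,r3:Mul1,r4:8
c12: CDB Add1=27 | r0:Add2,r1:27,r2:Add3,r3:Mul1,r4:8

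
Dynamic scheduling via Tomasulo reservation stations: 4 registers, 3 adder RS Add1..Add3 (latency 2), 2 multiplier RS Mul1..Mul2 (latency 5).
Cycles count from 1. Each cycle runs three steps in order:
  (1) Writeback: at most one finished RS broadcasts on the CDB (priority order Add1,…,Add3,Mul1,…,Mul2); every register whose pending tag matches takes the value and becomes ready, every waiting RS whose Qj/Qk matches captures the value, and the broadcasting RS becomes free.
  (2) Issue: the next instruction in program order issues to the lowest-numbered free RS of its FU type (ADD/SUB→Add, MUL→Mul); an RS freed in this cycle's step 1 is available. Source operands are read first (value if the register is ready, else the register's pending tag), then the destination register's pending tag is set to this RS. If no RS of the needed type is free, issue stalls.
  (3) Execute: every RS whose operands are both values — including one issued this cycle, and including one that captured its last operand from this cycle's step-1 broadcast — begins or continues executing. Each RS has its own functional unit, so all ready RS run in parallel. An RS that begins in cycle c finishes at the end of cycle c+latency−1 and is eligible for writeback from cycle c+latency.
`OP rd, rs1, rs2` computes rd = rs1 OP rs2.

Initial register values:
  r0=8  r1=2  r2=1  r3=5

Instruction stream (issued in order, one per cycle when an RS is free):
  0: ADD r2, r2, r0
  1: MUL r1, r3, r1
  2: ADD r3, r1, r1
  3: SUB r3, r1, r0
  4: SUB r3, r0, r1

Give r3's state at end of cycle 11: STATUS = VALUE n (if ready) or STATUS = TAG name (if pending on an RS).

cycle 1: issue ADD r2<-Add1 // r0:8,r1:2,r2:Add1,r3:5
cycle 2: issue MUL r1<-Mul1 // r0:8,r1:Mul1,r2:Add1,r3:5
cycle 3: CDB Add1=9; issue ADD r3<-Add1 // r0:8,r1:Mul1,r2:9,r3:Add1
cycle 4: issue SUB r3<-Add2 // r0:8,r1:Mul1,r2:9,r3:Add2
cycle 5: issue SUB r3<-Add3 // r0:8,r1:Mul1,r2:9,r3:Add3
cycle 6: - // r0:8,r1:Mul1,r2:9,r3:Add3
cycle 7: CDB Mul1=10 // r0:8,r1:10,r2:9,r3:Add3
cycle 8: - // r0:8,r1:10,r2:9,r3:Add3
cycle 9: CDB Add1=20 // r0:8,r1:10,r2:9,r3:Add3
cycle 10: CDB Add2=2 // r0:8,r1:10,r2:9,r3:Add3
cycle 11: CDB Add3=-2 // r0:8,r1:10,r2:9,r3:-2

STATUS = VALUE -2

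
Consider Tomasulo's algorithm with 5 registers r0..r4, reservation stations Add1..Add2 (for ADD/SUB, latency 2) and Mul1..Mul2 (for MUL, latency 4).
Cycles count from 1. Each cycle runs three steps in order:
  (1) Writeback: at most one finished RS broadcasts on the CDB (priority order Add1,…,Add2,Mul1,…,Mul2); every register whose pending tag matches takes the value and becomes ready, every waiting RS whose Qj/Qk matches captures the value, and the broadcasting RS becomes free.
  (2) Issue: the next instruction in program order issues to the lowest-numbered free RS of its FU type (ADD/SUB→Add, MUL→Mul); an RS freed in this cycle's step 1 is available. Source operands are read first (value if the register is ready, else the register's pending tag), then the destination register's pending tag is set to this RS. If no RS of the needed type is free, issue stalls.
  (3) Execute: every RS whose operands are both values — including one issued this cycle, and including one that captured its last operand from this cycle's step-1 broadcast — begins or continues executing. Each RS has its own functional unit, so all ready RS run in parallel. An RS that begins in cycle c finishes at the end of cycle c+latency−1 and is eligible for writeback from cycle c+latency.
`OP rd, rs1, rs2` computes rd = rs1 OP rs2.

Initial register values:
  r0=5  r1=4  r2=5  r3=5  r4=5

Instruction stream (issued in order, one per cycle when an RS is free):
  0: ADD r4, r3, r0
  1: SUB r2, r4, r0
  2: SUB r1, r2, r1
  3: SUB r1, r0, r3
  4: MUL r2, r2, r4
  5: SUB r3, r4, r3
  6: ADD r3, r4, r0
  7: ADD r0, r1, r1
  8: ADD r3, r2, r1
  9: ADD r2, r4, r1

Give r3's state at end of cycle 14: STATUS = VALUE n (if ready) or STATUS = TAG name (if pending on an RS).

STATUS = VALUE 50

cycle 1: issue ADD r4<-Add1 // r0:5,r1:4,r2:5,r3:5,r4:Add1
cycle 2: issue SUB r2<-Add2 // r0:5,r1:4,r2:Add2,r3:5,r4:Add1
cycle 3: CDB Add1=10; issue SUB r1<-Add1 // r0:5,r1:Add1,r2:Add2,r3:5,r4:10
cycle 4: stall // r0:5,r1:Add1,r2:Add2,r3:5,r4:10
cycle 5: CDB Add2=5; issue SUB r1<-Add2 // r0:5,r1:Add2,r2:5,r3:5,r4:10
cycle 6: issue MUL r2<-Mul1 // r0:5,r1:Add2,r2:Mul1,r3:5,r4:10
cycle 7: CDB Add1=1; issue SUB r3<-Add1 // r0:5,r1:Add2,r2:Mul1,r3:Add1,r4:10
cycle 8: CDB Add2=0; issue ADD r3<-Add2 // r0:5,r1:0,r2:Mul1,r3:Add2,r4:10
cycle 9: CDB Add1=5; issue ADD r0<-Add1 // r0:Add1,r1:0,r2:Mul1,r3:Add2,r4:10
cycle 10: CDB Add2=15; issue ADD r3<-Add2 // r0:Add1,r1:0,r2:Mul1,r3:Add2,r4:10
cycle 11: CDB Add1=0; issue ADD r2<-Add1 // r0:0,r1:0,r2:Add1,r3:Add2,r4:10
cycle 12: CDB Mul1=50 // r0:0,r1:0,r2:Add1,r3:Add2,r4:10
cycle 13: CDB Add1=10 // r0:0,r1:0,r2:10,r3:Add2,r4:10
cycle 14: CDB Add2=50 // r0:0,r1:0,r2:10,r3:50,r4:10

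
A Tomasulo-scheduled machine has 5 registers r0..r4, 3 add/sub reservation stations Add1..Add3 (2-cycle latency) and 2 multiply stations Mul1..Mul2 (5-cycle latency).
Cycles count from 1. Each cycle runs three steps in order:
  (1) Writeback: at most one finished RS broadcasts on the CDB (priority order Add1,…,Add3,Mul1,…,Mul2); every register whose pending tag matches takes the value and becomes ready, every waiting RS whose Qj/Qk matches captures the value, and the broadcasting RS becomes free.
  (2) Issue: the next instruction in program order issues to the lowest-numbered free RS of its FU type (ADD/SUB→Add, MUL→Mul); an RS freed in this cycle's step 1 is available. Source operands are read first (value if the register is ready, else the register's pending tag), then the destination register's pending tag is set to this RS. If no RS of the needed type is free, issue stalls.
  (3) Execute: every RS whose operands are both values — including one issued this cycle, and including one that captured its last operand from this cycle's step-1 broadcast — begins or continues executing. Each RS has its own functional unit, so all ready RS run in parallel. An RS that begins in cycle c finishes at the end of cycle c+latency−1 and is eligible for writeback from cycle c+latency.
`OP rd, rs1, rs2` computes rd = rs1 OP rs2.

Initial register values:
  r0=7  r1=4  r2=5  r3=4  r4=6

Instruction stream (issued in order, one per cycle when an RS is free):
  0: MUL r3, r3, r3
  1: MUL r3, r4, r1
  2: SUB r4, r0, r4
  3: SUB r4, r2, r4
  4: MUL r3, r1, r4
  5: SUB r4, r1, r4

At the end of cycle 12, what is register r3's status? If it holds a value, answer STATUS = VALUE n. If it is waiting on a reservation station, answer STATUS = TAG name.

cycle 1: issue MUL r3<-Mul1 // r0:7,r1:4,r2:5,r3:Mul1,r4:6
cycle 2: issue MUL r3<-Mul2 // r0:7,r1:4,r2:5,r3:Mul2,r4:6
cycle 3: issue SUB r4<-Add1 // r0:7,r1:4,r2:5,r3:Mul2,r4:Add1
cycle 4: issue SUB r4<-Add2 // r0:7,r1:4,r2:5,r3:Mul2,r4:Add2
cycle 5: CDB Add1=1; stall // r0:7,r1:4,r2:5,r3:Mul2,r4:Add2
cycle 6: CDB Mul1=16; issue MUL r3<-Mul1 // r0:7,r1:4,r2:5,r3:Mul1,r4:Add2
cycle 7: CDB Add2=4; issue SUB r4<-Add1 // r0:7,r1:4,r2:5,r3:Mul1,r4:Add1
cycle 8: CDB Mul2=24 // r0:7,r1:4,r2:5,r3:Mul1,r4:Add1
cycle 9: CDB Add1=0 // r0:7,r1:4,r2:5,r3:Mul1,r4:0
cycle 10: - // r0:7,r1:4,r2:5,r3:Mul1,r4:0
cycle 11: - // r0:7,r1:4,r2:5,r3:Mul1,r4:0
cycle 12: CDB Mul1=16 // r0:7,r1:4,r2:5,r3:16,r4:0

STATUS = VALUE 16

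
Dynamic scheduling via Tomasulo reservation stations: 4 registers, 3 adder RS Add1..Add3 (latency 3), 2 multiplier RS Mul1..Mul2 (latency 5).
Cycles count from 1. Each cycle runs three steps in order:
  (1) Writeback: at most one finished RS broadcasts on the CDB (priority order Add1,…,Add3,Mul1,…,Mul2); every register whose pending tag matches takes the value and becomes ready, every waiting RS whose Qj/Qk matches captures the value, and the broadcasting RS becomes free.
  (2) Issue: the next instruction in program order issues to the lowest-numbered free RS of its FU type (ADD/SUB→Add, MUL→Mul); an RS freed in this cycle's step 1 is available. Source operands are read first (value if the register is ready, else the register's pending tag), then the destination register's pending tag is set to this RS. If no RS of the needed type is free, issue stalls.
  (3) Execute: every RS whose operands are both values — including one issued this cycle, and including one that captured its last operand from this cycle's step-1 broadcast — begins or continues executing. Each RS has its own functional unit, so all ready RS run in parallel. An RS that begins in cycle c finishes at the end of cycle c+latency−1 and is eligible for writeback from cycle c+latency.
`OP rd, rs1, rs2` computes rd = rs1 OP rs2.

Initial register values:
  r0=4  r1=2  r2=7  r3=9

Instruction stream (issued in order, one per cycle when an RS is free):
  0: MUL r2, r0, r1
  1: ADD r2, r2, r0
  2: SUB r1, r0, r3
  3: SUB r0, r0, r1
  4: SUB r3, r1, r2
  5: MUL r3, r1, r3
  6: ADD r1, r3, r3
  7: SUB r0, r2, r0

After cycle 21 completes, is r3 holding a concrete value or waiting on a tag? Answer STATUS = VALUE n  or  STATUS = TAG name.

c1: issue MUL r2<-Mul1 | r0:4,r1:2,r2:Mul1,r3:9
c2: issue ADD r2<-Add1 | r0:4,r1:2,r2:Add1,r3:9
c3: issue SUB r1<-Add2 | r0:4,r1:Add2,r2:Add1,r3:9
c4: issue SUB r0<-Add3 | r0:Add3,r1:Add2,r2:Add1,r3:9
c5: stall | r0:Add3,r1:Add2,r2:Add1,r3:9
c6: CDB Add2=-5; issue SUB r3<-Add2 | r0:Add3,r1:-5,r2:Add1,r3:Add2
c7: CDB Mul1=8; issue MUL r3<-Mul1 | r0:Add3,r1:-5,r2:Add1,r3:Mul1
c8: stall | r0:Add3,r1:-5,r2:Add1,r3:Mul1
c9: CDB Add3=9; issue ADD r1<-Add3 | r0:9,r1:Add3,r2:Add1,r3:Mul1
c10: CDB Add1=12; issue SUB r0<-Add1 | r0:Add1,r1:Add3,r2:12,r3:Mul1
c11: - | r0:Add1,r1:Add3,r2:12,r3:Mul1
c12: - | r0:Add1,r1:Add3,r2:12,r3:Mul1
c13: CDB Add1=3 | r0:3,r1:Add3,r2:12,r3:Mul1
c14: CDB Add2=-17 | r0:3,r1:Add3,r2:12,r3:Mul1
c15: - | r0:3,r1:Add3,r2:12,r3:Mul1
c16: - | r0:3,r1:Add3,r2:12,r3:Mul1
c17: - | r0:3,r1:Add3,r2:12,r3:Mul1
c18: - | r0:3,r1:Add3,r2:12,r3:Mul1
c19: CDB Mul1=85 | r0:3,r1:Add3,r2:12,r3:85
c20: - | r0:3,r1:Add3,r2:12,r3:85
c21: - | r0:3,r1:Add3,r2:12,r3:85

STATUS = VALUE 85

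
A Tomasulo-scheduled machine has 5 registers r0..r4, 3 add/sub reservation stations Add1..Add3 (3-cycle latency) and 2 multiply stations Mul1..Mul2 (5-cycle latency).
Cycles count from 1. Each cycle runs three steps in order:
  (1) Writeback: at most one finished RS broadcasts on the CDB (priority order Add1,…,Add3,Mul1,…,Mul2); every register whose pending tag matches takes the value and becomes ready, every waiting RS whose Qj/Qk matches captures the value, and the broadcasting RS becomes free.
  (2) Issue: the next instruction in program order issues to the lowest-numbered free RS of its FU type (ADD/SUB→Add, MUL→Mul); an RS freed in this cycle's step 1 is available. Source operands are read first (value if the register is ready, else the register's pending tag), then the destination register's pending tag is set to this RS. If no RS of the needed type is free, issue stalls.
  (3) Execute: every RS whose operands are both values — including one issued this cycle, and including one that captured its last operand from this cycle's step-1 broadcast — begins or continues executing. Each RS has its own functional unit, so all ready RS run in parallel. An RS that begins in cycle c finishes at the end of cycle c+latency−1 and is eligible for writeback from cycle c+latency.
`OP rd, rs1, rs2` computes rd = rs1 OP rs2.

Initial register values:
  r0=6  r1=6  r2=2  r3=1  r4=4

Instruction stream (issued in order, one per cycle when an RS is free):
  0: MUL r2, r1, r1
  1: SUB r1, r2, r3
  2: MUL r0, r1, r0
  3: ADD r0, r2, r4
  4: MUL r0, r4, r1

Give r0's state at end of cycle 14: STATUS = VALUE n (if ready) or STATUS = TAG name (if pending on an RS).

c1: issue MUL r2<-Mul1 | r0:6,r1:6,r2:Mul1,r3:1,r4:4
c2: issue SUB r1<-Add1 | r0:6,r1:Add1,r2:Mul1,r3:1,r4:4
c3: issue MUL r0<-Mul2 | r0:Mul2,r1:Add1,r2:Mul1,r3:1,r4:4
c4: issue ADD r0<-Add2 | r0:Add2,r1:Add1,r2:Mul1,r3:1,r4:4
c5: stall | r0:Add2,r1:Add1,r2:Mul1,r3:1,r4:4
c6: CDB Mul1=36; issue MUL r0<-Mul1 | r0:Mul1,r1:Add1,r2:36,r3:1,r4:4
c7: - | r0:Mul1,r1:Add1,r2:36,r3:1,r4:4
c8: - | r0:Mul1,r1:Add1,r2:36,r3:1,r4:4
c9: CDB Add1=35 | r0:Mul1,r1:35,r2:36,r3:1,r4:4
c10: CDB Add2=40 | r0:Mul1,r1:35,r2:36,r3:1,r4:4
c11: - | r0:Mul1,r1:35,r2:36,r3:1,r4:4
c12: - | r0:Mul1,r1:35,r2:36,r3:1,r4:4
c13: - | r0:Mul1,r1:35,r2:36,r3:1,r4:4
c14: CDB Mul1=140 | r0:140,r1:35,r2:36,r3:1,r4:4

STATUS = VALUE 140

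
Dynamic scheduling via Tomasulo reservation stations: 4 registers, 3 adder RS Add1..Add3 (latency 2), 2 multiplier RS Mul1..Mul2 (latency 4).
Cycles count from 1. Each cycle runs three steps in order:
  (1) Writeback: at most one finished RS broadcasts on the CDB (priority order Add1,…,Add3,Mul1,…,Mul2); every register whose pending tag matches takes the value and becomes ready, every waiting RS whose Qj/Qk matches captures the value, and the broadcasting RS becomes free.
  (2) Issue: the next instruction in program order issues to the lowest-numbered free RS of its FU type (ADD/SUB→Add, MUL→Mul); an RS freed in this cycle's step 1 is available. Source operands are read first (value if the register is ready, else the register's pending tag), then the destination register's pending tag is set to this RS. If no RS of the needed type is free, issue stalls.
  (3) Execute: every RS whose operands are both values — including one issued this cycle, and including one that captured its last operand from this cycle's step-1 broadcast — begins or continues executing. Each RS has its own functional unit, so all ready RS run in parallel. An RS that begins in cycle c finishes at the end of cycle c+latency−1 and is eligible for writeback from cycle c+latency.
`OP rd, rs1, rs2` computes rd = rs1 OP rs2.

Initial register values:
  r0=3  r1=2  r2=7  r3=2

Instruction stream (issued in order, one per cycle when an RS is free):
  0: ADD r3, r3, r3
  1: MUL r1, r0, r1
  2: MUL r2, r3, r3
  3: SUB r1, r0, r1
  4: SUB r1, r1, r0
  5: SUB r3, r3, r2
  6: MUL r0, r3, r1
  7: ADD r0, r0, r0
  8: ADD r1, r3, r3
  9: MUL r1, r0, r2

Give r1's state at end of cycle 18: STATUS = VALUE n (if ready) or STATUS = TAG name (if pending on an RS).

  c1: issue ADD r3<-Add1  regs: r0:3,r1:2,r2:7,r3:Add1
  c2: issue MUL r1<-Mul1  regs: r0:3,r1:Mul1,r2:7,r3:Add1
  c3: CDB Add1=4; issue MUL r2<-Mul2  regs: r0:3,r1:Mul1,r2:Mul2,r3:4
  c4: issue SUB r1<-Add1  regs: r0:3,r1:Add1,r2:Mul2,r3:4
  c5: issue SUB r1<-Add2  regs: r0:3,r1:Add2,r2:Mul2,r3:4
  c6: CDB Mul1=6; issue SUB r3<-Add3  regs: r0:3,r1:Add2,r2:Mul2,r3:Add3
  c7: CDB Mul2=16; issue MUL r0<-Mul1  regs: r0:Mul1,r1:Add2,r2:16,r3:Add3
  c8: CDB Add1=-3; issue ADD r0<-Add1  regs: r0:Add1,r1:Add2,r2:16,r3:Add3
  c9: CDB Add3=-12; issue ADD r1<-Add3  regs: r0:Add1,r1:Add3,r2:16,r3:-12
  c10: CDB Add2=-6; issue MUL r1<-Mul2  regs: r0:Add1,r1:Mul2,r2:16,r3:-12
  c11: CDB Add3=-24  regs: r0:Add1,r1:Mul2,r2:16,r3:-12
  c12: -  regs: r0:Add1,r1:Mul2,r2:16,r3:-12
  c13: -  regs: r0:Add1,r1:Mul2,r2:16,r3:-12
  c14: CDB Mul1=72  regs: r0:Add1,r1:Mul2,r2:16,r3:-12
  c15: -  regs: r0:Add1,r1:Mul2,r2:16,r3:-12
  c16: CDB Add1=144  regs: r0:144,r1:Mul2,r2:16,r3:-12
  c17: -  regs: r0:144,r1:Mul2,r2:16,r3:-12
  c18: -  regs: r0:144,r1:Mul2,r2:16,r3:-12

STATUS = TAG Mul2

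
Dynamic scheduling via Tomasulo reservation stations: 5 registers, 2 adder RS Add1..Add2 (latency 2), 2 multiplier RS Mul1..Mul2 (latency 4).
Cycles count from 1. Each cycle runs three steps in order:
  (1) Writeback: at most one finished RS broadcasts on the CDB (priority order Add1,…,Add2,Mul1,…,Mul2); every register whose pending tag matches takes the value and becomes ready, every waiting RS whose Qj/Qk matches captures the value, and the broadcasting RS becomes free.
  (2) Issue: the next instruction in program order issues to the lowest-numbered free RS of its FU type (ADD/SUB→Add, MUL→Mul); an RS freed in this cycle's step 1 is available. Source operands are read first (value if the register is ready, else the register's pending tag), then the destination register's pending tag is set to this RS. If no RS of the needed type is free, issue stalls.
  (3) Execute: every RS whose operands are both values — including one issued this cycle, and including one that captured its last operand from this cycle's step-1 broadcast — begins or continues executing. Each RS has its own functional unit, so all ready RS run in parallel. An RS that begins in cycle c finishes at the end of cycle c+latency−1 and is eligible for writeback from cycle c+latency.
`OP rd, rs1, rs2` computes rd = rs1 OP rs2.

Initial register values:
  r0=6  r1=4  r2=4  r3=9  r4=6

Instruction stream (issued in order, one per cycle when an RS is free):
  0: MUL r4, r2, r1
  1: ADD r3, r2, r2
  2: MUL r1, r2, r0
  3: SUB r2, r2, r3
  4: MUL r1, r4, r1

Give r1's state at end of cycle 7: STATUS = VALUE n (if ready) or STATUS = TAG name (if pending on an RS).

cycle 1: issue MUL r4<-Mul1 // r0:6,r1:4,r2:4,r3:9,r4:Mul1
cycle 2: issue ADD r3<-Add1 // r0:6,r1:4,r2:4,r3:Add1,r4:Mul1
cycle 3: issue MUL r1<-Mul2 // r0:6,r1:Mul2,r2:4,r3:Add1,r4:Mul1
cycle 4: CDB Add1=8; issue SUB r2<-Add1 // r0:6,r1:Mul2,r2:Add1,r3:8,r4:Mul1
cycle 5: CDB Mul1=16; issue MUL r1<-Mul1 // r0:6,r1:Mul1,r2:Add1,r3:8,r4:16
cycle 6: CDB Add1=-4 // r0:6,r1:Mul1,r2:-4,r3:8,r4:16
cycle 7: CDB Mul2=24 // r0:6,r1:Mul1,r2:-4,r3:8,r4:16

STATUS = TAG Mul1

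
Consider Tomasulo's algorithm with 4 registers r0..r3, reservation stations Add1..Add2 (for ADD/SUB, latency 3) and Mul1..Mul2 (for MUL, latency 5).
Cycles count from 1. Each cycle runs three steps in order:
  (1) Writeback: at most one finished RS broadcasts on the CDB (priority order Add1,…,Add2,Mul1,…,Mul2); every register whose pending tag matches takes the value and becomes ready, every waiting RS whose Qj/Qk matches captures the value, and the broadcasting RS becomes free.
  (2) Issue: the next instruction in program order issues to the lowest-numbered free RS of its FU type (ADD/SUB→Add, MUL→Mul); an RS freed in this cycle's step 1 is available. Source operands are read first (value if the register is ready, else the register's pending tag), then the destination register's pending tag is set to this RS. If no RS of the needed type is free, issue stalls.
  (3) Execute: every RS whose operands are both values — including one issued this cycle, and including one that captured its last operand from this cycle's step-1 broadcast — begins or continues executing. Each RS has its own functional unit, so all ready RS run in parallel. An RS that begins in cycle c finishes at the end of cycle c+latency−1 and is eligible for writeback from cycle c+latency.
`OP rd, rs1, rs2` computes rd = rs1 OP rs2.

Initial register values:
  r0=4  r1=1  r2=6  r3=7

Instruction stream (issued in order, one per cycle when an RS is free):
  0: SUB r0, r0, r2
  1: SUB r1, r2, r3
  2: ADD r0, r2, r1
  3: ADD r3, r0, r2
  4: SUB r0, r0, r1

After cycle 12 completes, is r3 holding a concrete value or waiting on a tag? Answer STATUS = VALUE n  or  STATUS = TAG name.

STATUS = VALUE 11

cycle 1: issue SUB r0<-Add1 // r0:Add1,r1:1,r2:6,r3:7
cycle 2: issue SUB r1<-Add2 // r0:Add1,r1:Add2,r2:6,r3:7
cycle 3: stall // r0:Add1,r1:Add2,r2:6,r3:7
cycle 4: CDB Add1=-2; issue ADD r0<-Add1 // r0:Add1,r1:Add2,r2:6,r3:7
cycle 5: CDB Add2=-1; issue ADD r3<-Add2 // r0:Add1,r1:-1,r2:6,r3:Add2
cycle 6: stall // r0:Add1,r1:-1,r2:6,r3:Add2
cycle 7: stall // r0:Add1,r1:-1,r2:6,r3:Add2
cycle 8: CDB Add1=5; issue SUB r0<-Add1 // r0:Add1,r1:-1,r2:6,r3:Add2
cycle 9: - // r0:Add1,r1:-1,r2:6,r3:Add2
cycle 10: - // r0:Add1,r1:-1,r2:6,r3:Add2
cycle 11: CDB Add1=6 // r0:6,r1:-1,r2:6,r3:Add2
cycle 12: CDB Add2=11 // r0:6,r1:-1,r2:6,r3:11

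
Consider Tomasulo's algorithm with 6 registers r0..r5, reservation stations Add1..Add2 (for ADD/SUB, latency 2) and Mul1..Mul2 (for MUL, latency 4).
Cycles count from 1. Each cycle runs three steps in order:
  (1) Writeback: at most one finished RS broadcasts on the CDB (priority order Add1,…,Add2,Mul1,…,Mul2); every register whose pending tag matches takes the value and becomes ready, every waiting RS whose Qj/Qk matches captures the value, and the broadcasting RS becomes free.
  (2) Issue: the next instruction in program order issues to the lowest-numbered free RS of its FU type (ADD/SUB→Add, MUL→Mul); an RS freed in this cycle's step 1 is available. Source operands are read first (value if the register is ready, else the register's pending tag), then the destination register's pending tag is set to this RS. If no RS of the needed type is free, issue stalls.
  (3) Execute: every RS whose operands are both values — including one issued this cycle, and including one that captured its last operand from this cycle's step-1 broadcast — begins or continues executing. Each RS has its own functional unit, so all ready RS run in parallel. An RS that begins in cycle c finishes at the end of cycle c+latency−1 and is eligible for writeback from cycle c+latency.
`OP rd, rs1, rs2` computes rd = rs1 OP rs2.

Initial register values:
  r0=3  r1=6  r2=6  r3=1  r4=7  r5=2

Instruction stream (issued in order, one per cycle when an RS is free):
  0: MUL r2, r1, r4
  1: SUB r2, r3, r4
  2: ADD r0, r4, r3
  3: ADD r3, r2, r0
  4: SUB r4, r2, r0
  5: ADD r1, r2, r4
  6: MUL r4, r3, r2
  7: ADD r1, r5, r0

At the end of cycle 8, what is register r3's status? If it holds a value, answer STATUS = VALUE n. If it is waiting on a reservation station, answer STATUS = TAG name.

STATUS = VALUE 2

cycle 1: issue MUL r2<-Mul1 // r0:3,r1:6,r2:Mul1,r3:1,r4:7,r5:2
cycle 2: issue SUB r2<-Add1 // r0:3,r1:6,r2:Add1,r3:1,r4:7,r5:2
cycle 3: issue ADD r0<-Add2 // r0:Add2,r1:6,r2:Add1,r3:1,r4:7,r5:2
cycle 4: CDB Add1=-6; issue ADD r3<-Add1 // r0:Add2,r1:6,r2:-6,r3:Add1,r4:7,r5:2
cycle 5: CDB Add2=8; issue SUB r4<-Add2 // r0:8,r1:6,r2:-6,r3:Add1,r4:Add2,r5:2
cycle 6: CDB Mul1=42; stall // r0:8,r1:6,r2:-6,r3:Add1,r4:Add2,r5:2
cycle 7: CDB Add1=2; issue ADD r1<-Add1 // r0:8,r1:Add1,r2:-6,r3:2,r4:Add2,r5:2
cycle 8: CDB Add2=-14; issue MUL r4<-Mul1 // r0:8,r1:Add1,r2:-6,r3:2,r4:Mul1,r5:2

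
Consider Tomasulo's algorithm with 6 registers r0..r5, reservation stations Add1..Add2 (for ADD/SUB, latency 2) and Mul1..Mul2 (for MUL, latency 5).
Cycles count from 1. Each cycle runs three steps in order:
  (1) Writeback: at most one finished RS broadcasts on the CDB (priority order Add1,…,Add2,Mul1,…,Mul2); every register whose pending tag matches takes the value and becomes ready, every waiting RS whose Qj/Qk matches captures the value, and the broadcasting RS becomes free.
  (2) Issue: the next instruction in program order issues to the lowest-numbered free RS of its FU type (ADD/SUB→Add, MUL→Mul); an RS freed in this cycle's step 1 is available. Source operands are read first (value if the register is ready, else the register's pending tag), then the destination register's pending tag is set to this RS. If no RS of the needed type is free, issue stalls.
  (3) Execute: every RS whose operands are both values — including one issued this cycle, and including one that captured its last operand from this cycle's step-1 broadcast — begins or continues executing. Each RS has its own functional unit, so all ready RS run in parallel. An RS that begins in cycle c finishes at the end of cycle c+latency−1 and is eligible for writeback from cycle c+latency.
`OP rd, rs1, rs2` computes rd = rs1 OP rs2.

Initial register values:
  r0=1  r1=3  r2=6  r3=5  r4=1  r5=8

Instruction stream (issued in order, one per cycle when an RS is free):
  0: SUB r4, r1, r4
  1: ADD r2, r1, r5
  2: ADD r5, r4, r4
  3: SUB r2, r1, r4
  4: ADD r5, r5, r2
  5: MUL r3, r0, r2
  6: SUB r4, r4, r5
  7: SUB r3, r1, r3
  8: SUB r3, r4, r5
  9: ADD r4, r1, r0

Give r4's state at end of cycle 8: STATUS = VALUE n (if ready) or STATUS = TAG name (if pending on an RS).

cycle 1: issue SUB r4<-Add1 // r0:1,r1:3,r2:6,r3:5,r4:Add1,r5:8
cycle 2: issue ADD r2<-Add2 // r0:1,r1:3,r2:Add2,r3:5,r4:Add1,r5:8
cycle 3: CDB Add1=2; issue ADD r5<-Add1 // r0:1,r1:3,r2:Add2,r3:5,r4:2,r5:Add1
cycle 4: CDB Add2=11; issue SUB r2<-Add2 // r0:1,r1:3,r2:Add2,r3:5,r4:2,r5:Add1
cycle 5: CDB Add1=4; issue ADD r5<-Add1 // r0:1,r1:3,r2:Add2,r3:5,r4:2,r5:Add1
cycle 6: CDB Add2=1; issue MUL r3<-Mul1 // r0:1,r1:3,r2:1,r3:Mul1,r4:2,r5:Add1
cycle 7: issue SUB r4<-Add2 // r0:1,r1:3,r2:1,r3:Mul1,r4:Add2,r5:Add1
cycle 8: CDB Add1=5; issue SUB r3<-Add1 // r0:1,r1:3,r2:1,r3:Add1,r4:Add2,r5:5

STATUS = TAG Add2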